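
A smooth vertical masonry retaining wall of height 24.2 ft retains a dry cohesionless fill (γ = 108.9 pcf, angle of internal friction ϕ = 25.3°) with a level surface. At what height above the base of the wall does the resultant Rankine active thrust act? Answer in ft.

8.07 ft

K_a = 0.4012.
The pressure distribution is triangular, so the resultant acts at H/3 above the base = 24.2/3 = 8.067 ft.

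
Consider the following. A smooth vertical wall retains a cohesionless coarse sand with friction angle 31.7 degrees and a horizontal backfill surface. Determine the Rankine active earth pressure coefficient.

0.311

K_a = (1 − sin φ)/(1 + sin φ) = (1 − sin 31.7°)/(1 + sin 31.7°) = 0.3111.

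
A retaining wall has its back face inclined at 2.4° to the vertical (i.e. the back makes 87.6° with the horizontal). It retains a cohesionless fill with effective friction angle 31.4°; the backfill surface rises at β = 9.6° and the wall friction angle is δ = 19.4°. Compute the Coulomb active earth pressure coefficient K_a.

0.340

K_a = sin²(α+φ) / [sin²α · sin(α−δ) · (1 + √{sin(φ+δ)sin(φ−β) / (sin(α−δ)sin(α+β))})²].
With α = 87.6°, φ = 31.4°, δ = 19.4°, β = 9.6°: K_a = 0.3396.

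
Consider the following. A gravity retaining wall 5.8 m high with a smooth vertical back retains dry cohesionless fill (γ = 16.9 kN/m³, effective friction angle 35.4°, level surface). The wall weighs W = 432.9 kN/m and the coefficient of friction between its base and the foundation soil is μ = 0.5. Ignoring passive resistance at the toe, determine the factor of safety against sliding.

2.86

K_a = tan²(45° − 35.4°/2) = 0.2664.
P_a = ½K_aγH² = 0.5×0.2664×16.9×5.8² = 75.73 kN/m, acting at H/3 = 1.933 m above the base.
FS_sliding = μW / P_a = 0.5×432.9 / 75.73 = 2.858.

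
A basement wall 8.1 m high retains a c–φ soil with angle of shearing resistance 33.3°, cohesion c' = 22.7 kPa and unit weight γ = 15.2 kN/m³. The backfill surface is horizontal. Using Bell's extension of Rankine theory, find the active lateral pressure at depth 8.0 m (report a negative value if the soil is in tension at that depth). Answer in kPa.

K_a = (1 − sin φ)/(1 + sin φ) = 0.2911.
σ_a = K_a γ z − 2c√K_a = 0.2911×15.2×8.0 − 2×22.7×0.5396 = 10.91 kPa.

10.9 kPa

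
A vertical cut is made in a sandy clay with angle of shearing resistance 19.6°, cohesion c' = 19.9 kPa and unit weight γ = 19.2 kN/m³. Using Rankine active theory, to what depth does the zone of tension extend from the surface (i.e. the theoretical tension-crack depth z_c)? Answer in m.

K_a = tan²(45° − 19.6°/2) = 0.4976; √K_a = 0.7054.
The active pressure is zero where K_a γ z = 2c√K_a, so z_c = 2c/(γ√K_a) = 2×19.9/(19.2×0.7054) = 2.939 m.

2.94 m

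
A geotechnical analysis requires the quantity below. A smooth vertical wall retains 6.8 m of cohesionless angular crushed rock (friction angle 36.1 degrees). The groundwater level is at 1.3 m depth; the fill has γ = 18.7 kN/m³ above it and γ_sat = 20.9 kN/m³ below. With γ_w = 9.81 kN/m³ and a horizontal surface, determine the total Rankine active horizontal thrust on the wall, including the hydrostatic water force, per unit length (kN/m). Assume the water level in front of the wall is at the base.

230 kN/m

K_a = tan²(45° − φ/2) = 0.2585.
γ' = 20.9 − 9.81 = 11.09 kN/m³. Depth below WT = 5.5 m.
σ'_h at WT = K_a γ d_w = 6.284 kPa; at base = 6.284 + K_a γ' × 5.5 = 22.05 kPa.
P₁ (0–1.3 m) = ½×6.284×1.3 = 4.085. P₂ (1.3–6.8 m) = ½(6.284+22.05)×5.5 = 77.92.
P_w = ½ γ_w h₂² = 0.5×9.81×5.5² = 148.4. Total = 4.085+77.92+148.4 = 230.4 kN/m.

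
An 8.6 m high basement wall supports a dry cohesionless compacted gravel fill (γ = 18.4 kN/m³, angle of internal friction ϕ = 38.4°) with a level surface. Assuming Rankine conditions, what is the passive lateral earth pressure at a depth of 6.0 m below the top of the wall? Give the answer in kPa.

K_p = (1 + sin φ)/(1 − sin φ) = 4.279.
σ_h = K_p γ z = 4.279 × 18.4 × 6.0 = 472.4 kPa.

472 kPa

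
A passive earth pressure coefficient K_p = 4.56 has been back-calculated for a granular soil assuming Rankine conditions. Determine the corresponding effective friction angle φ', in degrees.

K_p = (1+sin φ)/(1−sin φ) ⇒ sin φ = (K_p − 1)/(K_p + 1) = 0.6403.
φ = arcsin(0.6403) = 39.81°.

39.8°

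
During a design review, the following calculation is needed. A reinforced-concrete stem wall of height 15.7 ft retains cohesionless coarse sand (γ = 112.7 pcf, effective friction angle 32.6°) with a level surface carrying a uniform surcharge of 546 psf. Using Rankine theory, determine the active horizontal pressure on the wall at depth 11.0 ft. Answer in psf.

K_a = (1 − sin φ)/(1 + sin φ) = 0.2997.
σ_v = γz + q = 112.7 × 11.0 + 546 = 1786 psf.
σ_h = K_a σ_v = 0.2997 × 1786 = 535.2 psf.

535 psf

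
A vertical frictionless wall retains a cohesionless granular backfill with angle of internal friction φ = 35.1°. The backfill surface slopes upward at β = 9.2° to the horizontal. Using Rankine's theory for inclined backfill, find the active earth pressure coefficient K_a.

0.279

K_a = cos β · (cos β − √(cos²β − cos²φ)) / (cos β + √(cos²β − cos²φ)).
cos β = 0.9871, cos φ = 0.8181, √(cos²β − cos²φ) = 0.5523.
K_a = 0.9871 × (0.9871 − 0.5523)/(0.9871 + 0.5523) = 0.2788.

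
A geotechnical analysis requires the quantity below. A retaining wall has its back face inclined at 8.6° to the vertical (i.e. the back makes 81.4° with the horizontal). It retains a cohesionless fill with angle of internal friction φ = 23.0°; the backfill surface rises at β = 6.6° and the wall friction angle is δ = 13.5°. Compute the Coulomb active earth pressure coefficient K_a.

K_a = sin²(α+φ) / [sin²α · sin(α−δ) · (1 + √{sin(φ+δ)sin(φ−β) / (sin(α−δ)sin(α+β))})²].
With α = 81.4°, φ = 23.0°, δ = 13.5°, β = 6.6°: K_a = 0.5094.

0.509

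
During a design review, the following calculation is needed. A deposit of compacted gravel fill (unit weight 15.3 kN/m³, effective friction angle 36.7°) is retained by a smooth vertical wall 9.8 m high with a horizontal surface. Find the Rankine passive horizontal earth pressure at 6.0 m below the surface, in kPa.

364 kPa

K_p = (1 + sin φ)/(1 − sin φ) = 3.970.
σ_h = K_p γ z = 3.970 × 15.3 × 6.0 = 364.5 kPa.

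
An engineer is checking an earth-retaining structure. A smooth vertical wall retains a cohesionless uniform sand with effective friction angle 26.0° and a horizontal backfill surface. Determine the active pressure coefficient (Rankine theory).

0.390

K_a = tan²(45° − φ/2) = tan²(32.00°) = 0.3905.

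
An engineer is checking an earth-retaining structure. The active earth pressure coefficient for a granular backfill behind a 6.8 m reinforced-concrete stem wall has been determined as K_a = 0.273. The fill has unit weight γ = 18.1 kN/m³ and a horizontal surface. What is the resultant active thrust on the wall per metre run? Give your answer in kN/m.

P = ½ K_a γ H² = 0.5 × 0.273 × 18.1 × 6.8² = 114.2 kN/m.

114 kN/m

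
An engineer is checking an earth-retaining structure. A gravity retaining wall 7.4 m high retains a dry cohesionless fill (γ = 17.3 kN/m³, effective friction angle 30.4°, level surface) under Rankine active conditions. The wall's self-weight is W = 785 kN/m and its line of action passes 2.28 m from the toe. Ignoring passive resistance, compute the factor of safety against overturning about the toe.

4.67

K_a = tan²(45° − 30.4°/2) = 0.3280.
P_a = ½K_aγH² = 0.5×0.3280×17.3×7.4² = 155.4 kN/m, acting at H/3 = 2.467 m above the base.
Overturning moment M_o = P_a × H/3 = 155.4 × 2.467 = 383.2.
Resisting moment M_r = W × 2.28 = 785 × 2.28 = 1790.
FS_overturning = M_r/M_o = 1790/383.2 = 4.670.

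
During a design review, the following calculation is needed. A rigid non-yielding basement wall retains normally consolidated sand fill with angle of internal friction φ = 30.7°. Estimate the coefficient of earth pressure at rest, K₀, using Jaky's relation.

K₀ = 1 − sin φ' = 1 − sin 30.7° = 0.4895.

0.489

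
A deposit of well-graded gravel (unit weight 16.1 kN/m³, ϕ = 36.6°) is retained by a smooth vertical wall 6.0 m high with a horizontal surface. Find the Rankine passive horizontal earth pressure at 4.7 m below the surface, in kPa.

K_p = (1 + sin φ)/(1 − sin φ) = 3.953.
σ_h = K_p γ z = 3.953 × 16.1 × 4.7 = 299.1 kPa.

299 kPa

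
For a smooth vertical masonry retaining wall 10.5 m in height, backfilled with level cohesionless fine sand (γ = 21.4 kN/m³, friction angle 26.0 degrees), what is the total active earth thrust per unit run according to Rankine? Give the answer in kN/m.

461 kN/m

K_a = tan²(45° − φ/2) = 0.3905.
P_a = ½ K_a γ H² = 0.5 × 0.3905 × 21.4 × 10.5² = 460.6 kN/m.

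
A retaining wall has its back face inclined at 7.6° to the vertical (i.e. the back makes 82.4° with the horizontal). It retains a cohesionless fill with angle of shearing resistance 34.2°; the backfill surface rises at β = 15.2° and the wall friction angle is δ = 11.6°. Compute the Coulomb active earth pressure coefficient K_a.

K_a = sin²(α+φ) / [sin²α · sin(α−δ) · (1 + √{sin(φ+δ)sin(φ−β) / (sin(α−δ)sin(α+β))})²].
With α = 82.4°, φ = 34.2°, δ = 11.6°, β = 15.2°: K_a = 0.3833.

0.383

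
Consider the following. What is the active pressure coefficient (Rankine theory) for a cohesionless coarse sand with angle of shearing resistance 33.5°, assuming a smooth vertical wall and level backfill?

K_a = (1 − sin φ)/(1 + sin φ) = (1 − sin 33.5°)/(1 + sin 33.5°) = 0.2887.

0.289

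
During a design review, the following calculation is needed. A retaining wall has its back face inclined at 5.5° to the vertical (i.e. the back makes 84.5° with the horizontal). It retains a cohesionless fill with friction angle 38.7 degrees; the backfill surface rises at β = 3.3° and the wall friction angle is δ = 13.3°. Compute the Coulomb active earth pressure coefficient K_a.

K_a = sin²(α+φ) / [sin²α · sin(α−δ) · (1 + √{sin(φ+δ)sin(φ−β) / (sin(α−δ)sin(α+β))})²].
With α = 84.5°, φ = 38.7°, δ = 13.3°, β = 3.3°: K_a = 0.2599.

0.260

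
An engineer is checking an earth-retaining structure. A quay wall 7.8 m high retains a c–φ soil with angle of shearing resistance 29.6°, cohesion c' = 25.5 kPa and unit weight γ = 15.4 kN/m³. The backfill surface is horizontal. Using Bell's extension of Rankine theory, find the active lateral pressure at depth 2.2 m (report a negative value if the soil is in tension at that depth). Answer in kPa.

-18.2 kPa

K_a = (1 − sin φ)/(1 + sin φ) = 0.3387.
σ_a = K_a γ z − 2c√K_a = 0.3387×15.4×2.2 − 2×25.5×0.5820 = -18.21 kPa.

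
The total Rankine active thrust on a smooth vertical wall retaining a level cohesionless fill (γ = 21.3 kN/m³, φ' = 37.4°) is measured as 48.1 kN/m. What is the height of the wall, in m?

4.30 m

K_a = 0.2443. P_a = ½ K_a γ H² ⇒ H = √(2P_a/(K_a γ)).
H = √(2×48.1/(0.2443×21.3)) = 4.300 m.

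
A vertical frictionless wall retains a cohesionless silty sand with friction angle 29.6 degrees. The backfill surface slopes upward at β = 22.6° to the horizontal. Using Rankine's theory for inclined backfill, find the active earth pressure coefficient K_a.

K_a = cos β · (cos β − √(cos²β − cos²φ)) / (cos β + √(cos²β − cos²φ)).
cos β = 0.9232, cos φ = 0.8695, √(cos²β − cos²φ) = 0.3103.
K_a = 0.9232 × (0.9232 − 0.3103)/(0.9232 + 0.3103) = 0.4587.

0.459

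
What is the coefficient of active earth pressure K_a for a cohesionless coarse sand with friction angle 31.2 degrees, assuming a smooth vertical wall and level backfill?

K_a = tan²(45° − φ/2) = tan²(29.40°) = 0.3175.

0.317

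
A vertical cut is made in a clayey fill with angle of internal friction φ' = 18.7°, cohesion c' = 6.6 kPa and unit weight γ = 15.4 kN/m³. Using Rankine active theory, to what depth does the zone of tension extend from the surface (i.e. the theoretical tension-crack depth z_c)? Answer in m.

K_a = tan²(45° − 18.7°/2) = 0.5144; √K_a = 0.7173.
The active pressure is zero where K_a γ z = 2c√K_a, so z_c = 2c/(γ√K_a) = 2×6.6/(15.4×0.7173) = 1.195 m.

1.20 m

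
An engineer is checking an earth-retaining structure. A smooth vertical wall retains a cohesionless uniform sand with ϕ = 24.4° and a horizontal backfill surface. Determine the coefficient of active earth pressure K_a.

0.415

K_a = (1 − sin φ)/(1 + sin φ) = (1 − sin 24.4°)/(1 + sin 24.4°) = 0.4153.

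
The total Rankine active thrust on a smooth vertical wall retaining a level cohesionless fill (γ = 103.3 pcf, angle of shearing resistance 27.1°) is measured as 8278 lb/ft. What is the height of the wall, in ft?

K_a = 0.3741. P_a = ½ K_a γ H² ⇒ H = √(2P_a/(K_a γ)).
H = √(2×8278/(0.3741×103.3)) = 20.70 ft.

20.7 ft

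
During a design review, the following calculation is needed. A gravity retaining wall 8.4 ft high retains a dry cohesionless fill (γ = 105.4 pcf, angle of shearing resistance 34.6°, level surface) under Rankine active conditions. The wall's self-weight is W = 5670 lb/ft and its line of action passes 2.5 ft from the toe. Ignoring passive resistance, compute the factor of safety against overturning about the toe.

K_a = tan²(45° − 34.6°/2) = 0.2756.
P_a = ½K_aγH² = 0.5×0.2756×105.4×8.4² = 1025 lb/ft, acting at H/3 = 2.800 ft above the base.
Overturning moment M_o = P_a × H/3 = 1025 × 2.800 = 2870.
Resisting moment M_r = W × 2.5 = 5670 × 2.5 = 14180.
FS_overturning = M_r/M_o = 14180/2870 = 4.939.

4.94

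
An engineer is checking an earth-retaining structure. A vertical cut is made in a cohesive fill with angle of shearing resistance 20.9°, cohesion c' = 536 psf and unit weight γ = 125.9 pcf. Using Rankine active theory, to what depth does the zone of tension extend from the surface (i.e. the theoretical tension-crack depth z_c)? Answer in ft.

12.4 ft

K_a = tan²(45° − 20.9°/2) = 0.4741; √K_a = 0.6886.
The active pressure is zero where K_a γ z = 2c√K_a, so z_c = 2c/(γ√K_a) = 2×536/(125.9×0.6886) = 12.37 ft.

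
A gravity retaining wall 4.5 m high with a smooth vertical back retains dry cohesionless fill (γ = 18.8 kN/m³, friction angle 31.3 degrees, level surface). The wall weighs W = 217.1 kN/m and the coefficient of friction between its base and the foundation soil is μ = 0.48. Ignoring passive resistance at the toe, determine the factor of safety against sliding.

K_a = tan²(45° − 31.3°/2) = 0.3162.
P_a = ½K_aγH² = 0.5×0.3162×18.8×4.5² = 60.19 kN/m, acting at H/3 = 1.500 m above the base.
FS_sliding = μW / P_a = 0.48×217.1 / 60.19 = 1.731.

1.73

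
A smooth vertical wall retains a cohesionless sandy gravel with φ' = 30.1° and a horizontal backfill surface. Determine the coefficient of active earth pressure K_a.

K_a = tan²(45° − φ/2) = tan²(29.95°) = 0.3320.

0.332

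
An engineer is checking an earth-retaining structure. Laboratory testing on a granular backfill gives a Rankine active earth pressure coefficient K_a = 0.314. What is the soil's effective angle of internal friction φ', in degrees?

31.5°

K_a = tan²(45° − φ/2) ⇒ 45° − φ/2 = arctan(√0.314) = 29.26°.
φ = 2(45° − 29.26°) = 31.47°.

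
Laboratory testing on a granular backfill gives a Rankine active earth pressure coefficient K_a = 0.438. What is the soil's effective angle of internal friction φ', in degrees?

K_a = tan²(45° − φ/2) ⇒ 45° − φ/2 = arctan(√0.438) = 33.50°.
φ = 2(45° − 33.50°) = 23.01°.

23.0°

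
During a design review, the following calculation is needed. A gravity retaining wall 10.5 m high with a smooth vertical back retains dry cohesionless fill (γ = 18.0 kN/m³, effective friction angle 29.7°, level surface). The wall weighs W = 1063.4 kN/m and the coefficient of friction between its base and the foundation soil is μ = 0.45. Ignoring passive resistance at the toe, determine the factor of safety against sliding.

K_a = tan²(45° − 29.7°/2) = 0.3374.
P_a = ½K_aγH² = 0.5×0.3374×18.0×10.5² = 334.8 kN/m, acting at H/3 = 3.500 m above the base.
FS_sliding = μW / P_a = 0.45×1063.4 / 334.8 = 1.429.

1.43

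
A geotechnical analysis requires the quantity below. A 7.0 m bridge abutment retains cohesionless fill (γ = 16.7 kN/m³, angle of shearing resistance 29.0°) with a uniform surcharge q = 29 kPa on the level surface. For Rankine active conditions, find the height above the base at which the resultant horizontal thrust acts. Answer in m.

2.72 m

K_a = 0.3470.
Triangular part P₁ = ½K_aγH² = 142.0 at H/3 = 2.333 m; rectangular part P₂ = K_a q H = 70.44 at H/2 = 3.500 m.
ȳ = (P₁·2.333 + P₂·3.500)/(P₁+P₂) = 2.720 m.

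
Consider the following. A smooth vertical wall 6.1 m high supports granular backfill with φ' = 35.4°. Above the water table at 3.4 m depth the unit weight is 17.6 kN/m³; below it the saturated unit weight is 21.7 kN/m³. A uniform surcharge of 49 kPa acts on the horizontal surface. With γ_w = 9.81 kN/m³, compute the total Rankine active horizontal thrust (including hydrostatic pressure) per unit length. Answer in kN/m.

K_a = tan²(45° − φ/2) = 0.2664.
γ' = 21.7 − 9.81 = 11.89 kN/m³. h₂ = H − d_w = 2.7 m.
σ'_h: at surface K_a·q = 13.05; at WT K_a(q+γd_w) = 28.99; at base K_a(q+γd_w+γ'h₂) = 37.55 kPa.
P₁ = ½(13.05+28.99)×3.4 = 71.48; P₂ = ½(28.99+37.55)×2.7 = 89.83; P_w = ½γ_w h₂² = 35.76.
Total = 71.48+89.83+35.76 = 197.1 kN/m.

197 kN/m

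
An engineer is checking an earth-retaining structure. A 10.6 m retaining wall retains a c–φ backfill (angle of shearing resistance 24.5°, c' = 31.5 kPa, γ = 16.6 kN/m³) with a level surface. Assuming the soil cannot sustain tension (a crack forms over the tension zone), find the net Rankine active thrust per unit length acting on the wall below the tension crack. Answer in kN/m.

K_a = 0.4137; √K_a = 0.6432.
Tension-crack depth z_c = 2c/(γ√K_a) = 2×31.5/(16.6×0.6432) = 5.900 m.
σ_a at base = K_a γ H − 2c√K_a = 0.4137×16.6×10.6 − 2×31.5×0.6432 = 32.28 kPa.
P_a = ½ × 32.28 × (H − z_c) = 0.5×32.28×4.700 = 75.85 kN/m.

75.8 kN/m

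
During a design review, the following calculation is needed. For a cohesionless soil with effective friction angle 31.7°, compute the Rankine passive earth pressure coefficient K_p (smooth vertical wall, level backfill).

K_p = (1 + sin φ)/(1 − sin φ) = tan²(45° + 31.7°/2) = 3.215.

3.21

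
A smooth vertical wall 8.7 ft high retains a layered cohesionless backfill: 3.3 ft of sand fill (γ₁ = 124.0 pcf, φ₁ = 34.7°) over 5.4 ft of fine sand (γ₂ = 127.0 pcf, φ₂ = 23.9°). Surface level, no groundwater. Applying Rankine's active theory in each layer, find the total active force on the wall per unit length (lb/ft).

1900 lb/ft

K_a1 = tan²(45°−34.7°/2) = 0.2745; K_a2 = tan²(45°−23.9°/2) = 0.4233.
Layer 1: σ at base = K_a1 γ₁ h₁ = 112.3 psf; P₁ = ½×112.3×3.3 = 185.3.
Layer 2: σ_v at top = γ₁h₁ = 409.2; σ_h top = K_a2×409.2 = 173.2; σ_h base = K_a2×(409.2+127.0×5.4) = 463.6.
P₂ = ½(173.2+463.6)×5.4 = 1719. Total P_a = 185.3+1719 = 1905 lb/ft.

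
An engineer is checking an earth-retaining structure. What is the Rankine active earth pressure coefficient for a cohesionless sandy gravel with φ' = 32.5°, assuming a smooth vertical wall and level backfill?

K_a = (1 − sin φ)/(1 + sin φ) = (1 − sin 32.5°)/(1 + sin 32.5°) = 0.3010.

0.301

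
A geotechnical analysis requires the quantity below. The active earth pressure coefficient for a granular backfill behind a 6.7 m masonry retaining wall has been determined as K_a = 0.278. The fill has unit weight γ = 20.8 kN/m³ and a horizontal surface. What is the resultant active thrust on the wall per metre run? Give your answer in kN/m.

130 kN/m

P = ½ K_a γ H² = 0.5 × 0.278 × 20.8 × 6.7² = 129.8 kN/m.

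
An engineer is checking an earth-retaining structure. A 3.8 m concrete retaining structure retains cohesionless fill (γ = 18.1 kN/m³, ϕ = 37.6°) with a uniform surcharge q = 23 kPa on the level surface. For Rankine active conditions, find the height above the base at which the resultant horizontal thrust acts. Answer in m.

1.52 m

K_a = 0.2421.
Triangular part P₁ = ½K_aγH² = 31.64 at H/3 = 1.267 m; rectangular part P₂ = K_a q H = 21.16 at H/2 = 1.900 m.
ȳ = (P₁·1.267 + P₂·1.900)/(P₁+P₂) = 1.520 m.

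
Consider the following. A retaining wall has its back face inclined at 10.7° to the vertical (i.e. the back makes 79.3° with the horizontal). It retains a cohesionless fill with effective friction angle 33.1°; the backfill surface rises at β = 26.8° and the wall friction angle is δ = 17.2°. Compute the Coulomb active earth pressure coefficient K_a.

K_a = sin²(α+φ) / [sin²α · sin(α−δ) · (1 + √{sin(φ+δ)sin(φ−β) / (sin(α−δ)sin(α+β))})²].
With α = 79.3°, φ = 33.1°, δ = 17.2°, β = 26.8°: K_a = 0.5790.

0.579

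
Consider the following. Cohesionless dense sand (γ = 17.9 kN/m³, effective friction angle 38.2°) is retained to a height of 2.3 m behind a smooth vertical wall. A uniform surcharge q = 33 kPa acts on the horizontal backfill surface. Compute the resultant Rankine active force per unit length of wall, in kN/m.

K_a = tan²(45° − φ/2) = 0.2358.
Soil triangle: ½ K_a γ H² = 0.5×0.2358×17.9×2.3² = 11.16 kN/m.
Surcharge rectangle: K_a q H = 0.2358×33×2.3 = 17.90 kN/m.
Total = 11.16 + 17.90 = 29.06 kN/m.

29.1 kN/m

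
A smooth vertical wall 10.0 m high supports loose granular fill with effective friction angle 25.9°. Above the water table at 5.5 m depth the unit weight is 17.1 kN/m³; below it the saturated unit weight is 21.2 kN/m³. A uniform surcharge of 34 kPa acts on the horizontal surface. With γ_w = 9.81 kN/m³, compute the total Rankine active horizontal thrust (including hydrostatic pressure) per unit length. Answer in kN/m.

545 kN/m

K_a = tan²(45° − φ/2) = 0.3920.
γ' = 21.2 − 9.81 = 11.39 kN/m³. h₂ = H − d_w = 4.5 m.
σ'_h: at surface K_a·q = 13.33; at WT K_a(q+γd_w) = 50.19; at base K_a(q+γd_w+γ'h₂) = 70.28 kPa.
P₁ = ½(13.33+50.19)×5.5 = 174.7; P₂ = ½(50.19+70.28)×4.5 = 271.1; P_w = ½γ_w h₂² = 99.33.
Total = 174.7+271.1+99.33 = 545.1 kN/m.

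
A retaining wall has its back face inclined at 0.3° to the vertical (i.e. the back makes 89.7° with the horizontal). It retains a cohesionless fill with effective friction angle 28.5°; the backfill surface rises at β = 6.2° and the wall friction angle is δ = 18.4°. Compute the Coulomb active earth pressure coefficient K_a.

K_a = sin²(α+φ) / [sin²α · sin(α−δ) · (1 + √{sin(φ+δ)sin(φ−β) / (sin(α−δ)sin(α+β))})²].
With α = 89.7°, φ = 28.5°, δ = 18.4°, β = 6.2°: K_a = 0.3447.

0.345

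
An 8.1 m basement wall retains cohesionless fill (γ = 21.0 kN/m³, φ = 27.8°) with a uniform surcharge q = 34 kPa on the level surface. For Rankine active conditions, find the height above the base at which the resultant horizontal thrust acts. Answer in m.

K_a = 0.3639.
Triangular part P₁ = ½K_aγH² = 250.7 at H/3 = 2.700 m; rectangular part P₂ = K_a q H = 100.2 at H/2 = 4.050 m.
ȳ = (P₁·2.700 + P₂·4.050)/(P₁+P₂) = 3.086 m.

3.09 m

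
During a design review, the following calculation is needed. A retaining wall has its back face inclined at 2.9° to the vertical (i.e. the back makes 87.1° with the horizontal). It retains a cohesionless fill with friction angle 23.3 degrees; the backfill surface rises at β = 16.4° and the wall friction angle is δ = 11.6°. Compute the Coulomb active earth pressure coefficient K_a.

K_a = sin²(α+φ) / [sin²α · sin(α−δ) · (1 + √{sin(φ+δ)sin(φ−β) / (sin(α−δ)sin(α+β))})²].
With α = 87.1°, φ = 23.3°, δ = 11.6°, β = 16.4°: K_a = 0.5638.

0.564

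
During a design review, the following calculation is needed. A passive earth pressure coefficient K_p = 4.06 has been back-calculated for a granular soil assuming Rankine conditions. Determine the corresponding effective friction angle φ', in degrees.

K_p = (1+sin φ)/(1−sin φ) ⇒ sin φ = (K_p − 1)/(K_p + 1) = 0.6047.
φ = arcsin(0.6047) = 37.21°.

37.2°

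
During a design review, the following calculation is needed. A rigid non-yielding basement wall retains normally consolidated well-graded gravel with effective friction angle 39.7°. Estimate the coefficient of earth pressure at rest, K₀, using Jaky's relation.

0.361

K₀ = 1 − sin φ' = 1 − sin 39.7° = 0.3612.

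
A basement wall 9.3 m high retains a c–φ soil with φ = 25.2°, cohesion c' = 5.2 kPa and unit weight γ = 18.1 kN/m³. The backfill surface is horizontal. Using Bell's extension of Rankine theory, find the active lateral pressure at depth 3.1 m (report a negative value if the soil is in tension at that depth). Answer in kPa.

16.0 kPa

K_a = (1 − sin φ)/(1 + sin φ) = 0.4027.
σ_a = K_a γ z − 2c√K_a = 0.4027×18.1×3.1 − 2×5.2×0.6346 = 16.00 kPa.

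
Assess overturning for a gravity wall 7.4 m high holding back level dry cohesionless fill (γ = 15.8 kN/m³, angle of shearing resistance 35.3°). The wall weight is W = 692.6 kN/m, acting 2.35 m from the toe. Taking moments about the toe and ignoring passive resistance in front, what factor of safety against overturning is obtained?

K_a = tan²(45° − 35.3°/2) = 0.2675.
P_a = ½K_aγH² = 0.5×0.2675×15.8×7.4² = 115.7 kN/m, acting at H/3 = 2.467 m above the base.
Overturning moment M_o = P_a × H/3 = 115.7 × 2.467 = 285.5.
Resisting moment M_r = W × 2.35 = 692.6 × 2.35 = 1628.
FS_overturning = M_r/M_o = 1628/285.5 = 5.701.

5.70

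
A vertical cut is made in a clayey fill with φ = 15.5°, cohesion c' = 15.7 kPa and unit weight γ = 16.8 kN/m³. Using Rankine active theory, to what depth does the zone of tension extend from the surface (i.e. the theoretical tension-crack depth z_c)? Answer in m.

2.46 m

K_a = tan²(45° − 15.5°/2) = 0.5782; √K_a = 0.7604.
The active pressure is zero where K_a γ z = 2c√K_a, so z_c = 2c/(γ√K_a) = 2×15.7/(16.8×0.7604) = 2.458 m.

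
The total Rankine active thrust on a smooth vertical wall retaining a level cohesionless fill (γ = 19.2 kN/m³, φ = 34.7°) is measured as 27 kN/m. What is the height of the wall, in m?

K_a = 0.2745. P_a = ½ K_a γ H² ⇒ H = √(2P_a/(K_a γ)).
H = √(2×27/(0.2745×19.2)) = 3.201 m.

3.20 m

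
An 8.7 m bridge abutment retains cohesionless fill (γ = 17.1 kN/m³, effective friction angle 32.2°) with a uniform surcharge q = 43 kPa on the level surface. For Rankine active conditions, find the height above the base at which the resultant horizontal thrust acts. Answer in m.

3.43 m

K_a = 0.3047.
Triangular part P₁ = ½K_aγH² = 197.2 at H/3 = 2.900 m; rectangular part P₂ = K_a q H = 114.0 at H/2 = 4.350 m.
ȳ = (P₁·2.900 + P₂·4.350)/(P₁+P₂) = 3.431 m.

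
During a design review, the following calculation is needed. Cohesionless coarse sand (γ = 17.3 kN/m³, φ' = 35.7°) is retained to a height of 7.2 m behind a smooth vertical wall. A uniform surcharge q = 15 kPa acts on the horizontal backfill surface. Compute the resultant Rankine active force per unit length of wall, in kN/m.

K_a = tan²(45° − φ/2) = 0.2630.
Soil triangle: ½ K_a γ H² = 0.5×0.2630×17.3×7.2² = 117.9 kN/m.
Surcharge rectangle: K_a q H = 0.2630×15×7.2 = 28.40 kN/m.
Total = 117.9 + 28.40 = 146.3 kN/m.

146 kN/m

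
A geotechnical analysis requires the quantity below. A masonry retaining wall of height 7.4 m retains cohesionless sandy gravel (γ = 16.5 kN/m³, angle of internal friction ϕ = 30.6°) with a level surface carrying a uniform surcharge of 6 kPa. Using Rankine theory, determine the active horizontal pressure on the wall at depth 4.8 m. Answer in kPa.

K_a = (1 − sin φ)/(1 + sin φ) = 0.3253.
σ_v = γz + q = 16.5 × 4.8 + 6 = 85.20 kPa.
σ_h = K_a σ_v = 0.3253 × 85.20 = 27.72 kPa.

27.7 kPa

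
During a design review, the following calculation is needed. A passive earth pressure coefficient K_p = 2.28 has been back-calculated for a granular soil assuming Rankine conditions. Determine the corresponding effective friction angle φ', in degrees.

23.0°

K_p = (1+sin φ)/(1−sin φ) ⇒ sin φ = (K_p − 1)/(K_p + 1) = 0.3902.
φ = arcsin(0.3902) = 22.97°.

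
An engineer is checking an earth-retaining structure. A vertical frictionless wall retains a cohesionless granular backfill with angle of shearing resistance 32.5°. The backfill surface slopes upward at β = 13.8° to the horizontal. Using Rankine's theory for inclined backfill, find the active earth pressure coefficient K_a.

0.327

K_a = cos β · (cos β − √(cos²β − cos²φ)) / (cos β + √(cos²β − cos²φ)).
cos β = 0.9711, cos φ = 0.8434, √(cos²β − cos²φ) = 0.4814.
K_a = 0.9711 × (0.9711 − 0.4814)/(0.9711 + 0.4814) = 0.3274.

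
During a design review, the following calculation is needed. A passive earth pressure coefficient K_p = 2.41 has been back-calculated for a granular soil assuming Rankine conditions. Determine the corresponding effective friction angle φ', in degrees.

K_p = (1+sin φ)/(1−sin φ) ⇒ sin φ = (K_p − 1)/(K_p + 1) = 0.4135.
φ = arcsin(0.4135) = 24.42°.

24.4°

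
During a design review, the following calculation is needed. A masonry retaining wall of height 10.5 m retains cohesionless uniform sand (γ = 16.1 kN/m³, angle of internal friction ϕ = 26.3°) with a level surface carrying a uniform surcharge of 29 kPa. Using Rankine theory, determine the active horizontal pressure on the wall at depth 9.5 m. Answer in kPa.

K_a = (1 − sin φ)/(1 + sin φ) = 0.3859.
σ_v = γz + q = 16.1 × 9.5 + 29 = 182.0 kPa.
σ_h = K_a σ_v = 0.3859 × 182.0 = 70.22 kPa.

70.2 kPa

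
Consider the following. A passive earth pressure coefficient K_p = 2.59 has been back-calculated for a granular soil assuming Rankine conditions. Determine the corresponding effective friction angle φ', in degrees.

26.3°

K_p = (1+sin φ)/(1−sin φ) ⇒ sin φ = (K_p − 1)/(K_p + 1) = 0.4429.
φ = arcsin(0.4429) = 26.29°.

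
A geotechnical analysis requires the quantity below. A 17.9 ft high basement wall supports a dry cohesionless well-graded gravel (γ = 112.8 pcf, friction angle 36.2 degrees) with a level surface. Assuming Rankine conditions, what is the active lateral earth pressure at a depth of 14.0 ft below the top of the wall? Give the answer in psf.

K_a = (1 − sin φ)/(1 + sin φ) = 0.2574.
σ_h = K_a γ z = 0.2574 × 112.8 × 14.0 = 406.5 psf.

406 psf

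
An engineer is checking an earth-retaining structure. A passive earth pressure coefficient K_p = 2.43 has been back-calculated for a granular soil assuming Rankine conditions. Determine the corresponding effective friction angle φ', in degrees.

24.6°

K_p = (1+sin φ)/(1−sin φ) ⇒ sin φ = (K_p − 1)/(K_p + 1) = 0.4169.
φ = arcsin(0.4169) = 24.64°.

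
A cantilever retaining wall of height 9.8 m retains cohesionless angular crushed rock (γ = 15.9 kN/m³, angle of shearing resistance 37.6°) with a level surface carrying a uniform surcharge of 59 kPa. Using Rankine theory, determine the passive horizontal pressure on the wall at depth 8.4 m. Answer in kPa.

K_p = (1 + sin φ)/(1 − sin φ) = 4.130.
σ_v = γz + q = 15.9 × 8.4 + 59 = 192.6 kPa.
σ_h = K_p σ_v = 4.130 × 192.6 = 795.3 kPa.

795 kPa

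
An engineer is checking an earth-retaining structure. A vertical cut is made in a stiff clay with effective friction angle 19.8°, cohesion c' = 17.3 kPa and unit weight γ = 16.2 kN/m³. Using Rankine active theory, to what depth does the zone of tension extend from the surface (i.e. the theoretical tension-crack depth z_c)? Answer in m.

K_a = tan²(45° − 19.8°/2) = 0.4939; √K_a = 0.7028.
The active pressure is zero where K_a γ z = 2c√K_a, so z_c = 2c/(γ√K_a) = 2×17.3/(16.2×0.7028) = 3.039 m.

3.04 m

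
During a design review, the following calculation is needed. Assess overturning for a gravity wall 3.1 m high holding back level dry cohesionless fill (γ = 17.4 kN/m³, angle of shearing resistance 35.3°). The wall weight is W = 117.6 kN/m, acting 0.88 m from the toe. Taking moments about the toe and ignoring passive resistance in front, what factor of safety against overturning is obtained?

K_a = tan²(45° − 35.3°/2) = 0.2675.
P_a = ½K_aγH² = 0.5×0.2675×17.4×3.1² = 22.37 kN/m, acting at H/3 = 1.033 m above the base.
Overturning moment M_o = P_a × H/3 = 22.37 × 1.033 = 23.11.
Resisting moment M_r = W × 0.88 = 117.6 × 0.88 = 103.5.
FS_overturning = M_r/M_o = 103.5/23.11 = 4.477.

4.48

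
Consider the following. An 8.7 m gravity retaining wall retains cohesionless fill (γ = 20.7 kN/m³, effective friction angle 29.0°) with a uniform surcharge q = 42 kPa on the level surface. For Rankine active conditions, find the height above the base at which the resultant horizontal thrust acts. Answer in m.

3.36 m

K_a = 0.3470.
Triangular part P₁ = ½K_aγH² = 271.8 at H/3 = 2.900 m; rectangular part P₂ = K_a q H = 126.8 at H/2 = 4.350 m.
ȳ = (P₁·2.900 + P₂·4.350)/(P₁+P₂) = 3.361 m.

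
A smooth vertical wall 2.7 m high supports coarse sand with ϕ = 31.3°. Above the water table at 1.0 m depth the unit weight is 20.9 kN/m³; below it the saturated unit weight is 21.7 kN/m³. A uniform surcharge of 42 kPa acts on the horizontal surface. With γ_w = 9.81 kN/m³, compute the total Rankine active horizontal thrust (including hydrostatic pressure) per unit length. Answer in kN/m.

K_a = tan²(45° − φ/2) = 0.3162.
γ' = 21.7 − 9.81 = 11.89 kN/m³. h₂ = H − d_w = 1.7 m.
σ'_h: at surface K_a·q = 13.28; at WT K_a(q+γd_w) = 19.89; at base K_a(q+γd_w+γ'h₂) = 26.28 kPa.
P₁ = ½(13.28+19.89)×1.0 = 16.58; P₂ = ½(19.89+26.28)×1.7 = 39.24; P_w = ½γ_w h₂² = 14.18.
Total = 16.58+39.24+14.18 = 70.01 kN/m.

70.0 kN/m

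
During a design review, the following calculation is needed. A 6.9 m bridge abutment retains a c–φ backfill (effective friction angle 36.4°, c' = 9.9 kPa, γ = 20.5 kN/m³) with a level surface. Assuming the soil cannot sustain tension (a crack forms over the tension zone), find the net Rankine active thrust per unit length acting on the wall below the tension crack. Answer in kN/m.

65.1 kN/m

K_a = 0.2552; √K_a = 0.5051.
Tension-crack depth z_c = 2c/(γ√K_a) = 2×9.9/(20.5×0.5051) = 1.912 m.
σ_a at base = K_a γ H − 2c√K_a = 0.2552×20.5×6.9 − 2×9.9×0.5051 = 26.09 kPa.
P_a = ½ × 26.09 × (H − z_c) = 0.5×26.09×4.988 = 65.07 kN/m.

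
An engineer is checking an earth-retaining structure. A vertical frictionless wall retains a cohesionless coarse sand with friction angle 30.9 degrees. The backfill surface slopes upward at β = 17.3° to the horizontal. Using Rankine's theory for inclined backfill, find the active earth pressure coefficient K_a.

0.373

K_a = cos β · (cos β − √(cos²β − cos²φ)) / (cos β + √(cos²β − cos²φ)).
cos β = 0.9548, cos φ = 0.8581, √(cos²β − cos²φ) = 0.4187.
K_a = 0.9548 × (0.9548 − 0.4187)/(0.9548 + 0.4187) = 0.3727.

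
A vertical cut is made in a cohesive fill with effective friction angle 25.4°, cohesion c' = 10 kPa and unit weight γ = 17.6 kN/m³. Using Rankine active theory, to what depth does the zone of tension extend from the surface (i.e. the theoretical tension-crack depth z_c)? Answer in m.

1.80 m

K_a = tan²(45° − 25.4°/2) = 0.3996; √K_a = 0.6322.
The active pressure is zero where K_a γ z = 2c√K_a, so z_c = 2c/(γ√K_a) = 2×10/(17.6×0.6322) = 1.798 m.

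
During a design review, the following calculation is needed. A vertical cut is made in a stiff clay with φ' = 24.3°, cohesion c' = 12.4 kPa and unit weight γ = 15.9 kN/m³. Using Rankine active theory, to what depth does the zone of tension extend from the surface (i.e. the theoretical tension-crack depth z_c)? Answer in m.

K_a = tan²(45° − 24.3°/2) = 0.4169; √K_a = 0.6457.
The active pressure is zero where K_a γ z = 2c√K_a, so z_c = 2c/(γ√K_a) = 2×12.4/(15.9×0.6457) = 2.416 m.

2.42 m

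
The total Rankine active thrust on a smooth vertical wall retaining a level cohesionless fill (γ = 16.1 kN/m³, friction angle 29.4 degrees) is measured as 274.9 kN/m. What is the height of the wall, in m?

10.0 m

K_a = 0.3415. P_a = ½ K_a γ H² ⇒ H = √(2P_a/(K_a γ)).
H = √(2×274.9/(0.3415×16.1)) = 10.00 m.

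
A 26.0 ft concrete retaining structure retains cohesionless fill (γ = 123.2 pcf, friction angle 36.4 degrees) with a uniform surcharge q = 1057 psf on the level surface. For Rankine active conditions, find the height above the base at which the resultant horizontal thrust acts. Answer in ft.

K_a = 0.2552.
Triangular part P₁ = ½K_aγH² = 10630 at H/3 = 8.667 ft; rectangular part P₂ = K_a q H = 7012 at H/2 = 13.00 ft.
ȳ = (P₁·8.667 + P₂·13.00)/(P₁+P₂) = 10.39 ft.

10.4 ft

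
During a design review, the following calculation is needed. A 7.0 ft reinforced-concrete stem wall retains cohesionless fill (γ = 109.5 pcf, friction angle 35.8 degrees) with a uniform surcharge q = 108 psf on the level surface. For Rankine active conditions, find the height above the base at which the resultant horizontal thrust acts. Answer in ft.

K_a = 0.2619.
Triangular part P₁ = ½K_aγH² = 702.5 at H/3 = 2.333 ft; rectangular part P₂ = K_a q H = 198.0 at H/2 = 3.500 ft.
ȳ = (P₁·2.333 + P₂·3.500)/(P₁+P₂) = 2.590 ft.

2.59 ft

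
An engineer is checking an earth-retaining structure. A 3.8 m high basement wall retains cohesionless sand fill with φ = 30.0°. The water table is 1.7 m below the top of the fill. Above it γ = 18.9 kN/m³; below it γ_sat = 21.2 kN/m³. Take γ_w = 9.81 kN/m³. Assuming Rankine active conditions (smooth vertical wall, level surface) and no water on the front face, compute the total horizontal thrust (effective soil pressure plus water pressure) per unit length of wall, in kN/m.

K_a = tan²(45° − φ/2) = 0.3333.
γ' = 21.2 − 9.81 = 11.39 kN/m³. Depth below WT = 2.1 m.
σ'_h at WT = K_a γ d_w = 10.71 kPa; at base = 10.71 + K_a γ' × 2.1 = 18.68 kPa.
P₁ (0–1.7 m) = ½×10.71×1.7 = 9.103. P₂ (1.7–3.8 m) = ½(10.71+18.68)×2.1 = 30.86.
P_w = ½ γ_w h₂² = 0.5×9.81×2.1² = 21.63. Total = 9.103+30.86+21.63 = 61.60 kN/m.

61.6 kN/m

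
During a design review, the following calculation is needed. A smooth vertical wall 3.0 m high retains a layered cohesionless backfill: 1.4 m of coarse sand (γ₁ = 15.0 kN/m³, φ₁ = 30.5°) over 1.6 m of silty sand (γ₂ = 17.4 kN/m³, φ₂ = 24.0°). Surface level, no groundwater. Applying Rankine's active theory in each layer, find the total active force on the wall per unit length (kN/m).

28.4 kN/m

K_a1 = tan²(45°−30.5°/2) = 0.3267; K_a2 = tan²(45°−24.0°/2) = 0.4217.
Layer 1: σ at base = K_a1 γ₁ h₁ = 6.860 kPa; P₁ = ½×6.860×1.4 = 4.802.
Layer 2: σ_v at top = γ₁h₁ = 21.00; σ_h top = K_a2×21.00 = 8.856; σ_h base = K_a2×(21.00+17.4×1.6) = 20.60.
P₂ = ½(8.856+20.60)×1.6 = 23.56. Total P_a = 4.802+23.56 = 28.36 kN/m.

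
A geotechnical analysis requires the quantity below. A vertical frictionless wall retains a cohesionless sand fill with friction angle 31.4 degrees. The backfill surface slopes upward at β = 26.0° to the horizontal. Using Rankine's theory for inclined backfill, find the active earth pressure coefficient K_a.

0.470

K_a = cos β · (cos β − √(cos²β − cos²φ)) / (cos β + √(cos²β − cos²φ)).
cos β = 0.8988, cos φ = 0.8536, √(cos²β − cos²φ) = 0.2816.
K_a = 0.8988 × (0.8988 − 0.2816)/(0.8988 + 0.2816) = 0.4700.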